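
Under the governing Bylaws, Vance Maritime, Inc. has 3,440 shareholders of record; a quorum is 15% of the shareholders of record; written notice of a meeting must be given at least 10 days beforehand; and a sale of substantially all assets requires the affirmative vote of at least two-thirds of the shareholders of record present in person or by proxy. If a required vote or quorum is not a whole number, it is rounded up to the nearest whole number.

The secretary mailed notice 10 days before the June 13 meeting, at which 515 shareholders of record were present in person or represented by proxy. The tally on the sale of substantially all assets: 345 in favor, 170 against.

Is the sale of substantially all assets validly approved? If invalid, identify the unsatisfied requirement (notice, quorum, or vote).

Invalid — quorum requirement not satisfied.

Notice: 10 days given; 10 required. Satisfied.
Quorum: 15% of 3,440 = 516; 515 present. Not satisfied.
Vote: requires two-thirds of those present (515); 2/3 of 515 = 343.33, rounded up to 344, so 344 needed; 345 in favor. Satisfied.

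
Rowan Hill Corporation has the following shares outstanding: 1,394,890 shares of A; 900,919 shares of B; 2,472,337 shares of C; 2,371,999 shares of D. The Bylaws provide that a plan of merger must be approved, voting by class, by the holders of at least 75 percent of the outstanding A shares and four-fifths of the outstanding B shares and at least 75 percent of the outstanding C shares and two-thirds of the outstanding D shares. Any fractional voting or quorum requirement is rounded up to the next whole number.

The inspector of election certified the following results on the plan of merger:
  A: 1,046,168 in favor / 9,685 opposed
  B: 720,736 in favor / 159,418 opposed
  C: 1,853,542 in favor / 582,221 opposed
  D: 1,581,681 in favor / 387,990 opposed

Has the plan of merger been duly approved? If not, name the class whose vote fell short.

Not approved — the C shares did not give the required vote.

A: 3/4 of 1394890 = 1046167.50, rounded up to 1046168; 1,046,168 required, 1,046,168 in favor — approved.
B: 4/5 of 900919 = 720735.20, rounded up to 720736; 720,736 required, 720,736 in favor — approved.
C: 3/4 of 2472337 = 1854252.75, rounded up to 1854253; 1,854,253 required, 1,853,542 in favor — not approved.
D: 2/3 of 2371999 = 1581332.67, rounded up to 1581333; 1,581,333 required, 1,581,681 in favor — approved.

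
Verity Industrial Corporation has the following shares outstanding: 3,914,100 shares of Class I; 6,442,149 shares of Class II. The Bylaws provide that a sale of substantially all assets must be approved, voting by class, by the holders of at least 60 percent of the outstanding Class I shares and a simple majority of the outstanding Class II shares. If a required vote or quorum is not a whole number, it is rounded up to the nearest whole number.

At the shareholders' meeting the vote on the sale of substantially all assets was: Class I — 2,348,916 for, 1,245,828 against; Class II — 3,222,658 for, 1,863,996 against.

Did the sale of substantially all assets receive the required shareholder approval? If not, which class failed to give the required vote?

Class I: 3/5 of 3914100 = 2348460; 2,348,460 required, 2,348,916 in favor — approved.
Class II: a majority of 6442149 is 3221075; 3,221,075 required, 3,222,658 in favor — approved.

Approved — every class gave the required vote.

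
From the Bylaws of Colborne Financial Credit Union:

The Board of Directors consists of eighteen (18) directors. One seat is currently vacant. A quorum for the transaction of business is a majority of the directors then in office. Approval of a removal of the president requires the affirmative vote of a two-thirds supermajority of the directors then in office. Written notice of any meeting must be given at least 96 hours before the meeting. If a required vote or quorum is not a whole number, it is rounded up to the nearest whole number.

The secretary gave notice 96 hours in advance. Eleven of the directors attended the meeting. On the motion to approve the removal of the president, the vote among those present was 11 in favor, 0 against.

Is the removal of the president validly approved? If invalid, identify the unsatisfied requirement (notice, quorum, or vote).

Invalid — vote requirement not satisfied.

Notice: 96 hours given; 96 required (96 ≥ 96). Satisfied.
Quorum: 11 present; quorum is 9. Satisfied.
Vote: the removal of the president requires two-thirds of the directors then in office (17). 2/3 of 17 = 11.33, rounded up to 12, so 12 affirmative votes are needed; 11 voted in favor. Not satisfied.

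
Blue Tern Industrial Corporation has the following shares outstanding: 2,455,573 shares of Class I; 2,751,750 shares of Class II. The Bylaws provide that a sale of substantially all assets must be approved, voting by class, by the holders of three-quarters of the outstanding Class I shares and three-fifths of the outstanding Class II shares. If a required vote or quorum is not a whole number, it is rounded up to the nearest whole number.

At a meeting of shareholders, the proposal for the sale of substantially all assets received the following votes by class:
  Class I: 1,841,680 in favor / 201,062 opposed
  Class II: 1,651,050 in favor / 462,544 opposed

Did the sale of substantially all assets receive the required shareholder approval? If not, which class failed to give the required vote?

Class I: 3/4 of 2455573 = 1841679.75, rounded up to 1841680; 1,841,680 required, 1,841,680 in favor — approved.
Class II: 3/5 of 2751750 = 1651050; 1,651,050 required, 1,651,050 in favor — approved.

Approved — every class gave the required vote.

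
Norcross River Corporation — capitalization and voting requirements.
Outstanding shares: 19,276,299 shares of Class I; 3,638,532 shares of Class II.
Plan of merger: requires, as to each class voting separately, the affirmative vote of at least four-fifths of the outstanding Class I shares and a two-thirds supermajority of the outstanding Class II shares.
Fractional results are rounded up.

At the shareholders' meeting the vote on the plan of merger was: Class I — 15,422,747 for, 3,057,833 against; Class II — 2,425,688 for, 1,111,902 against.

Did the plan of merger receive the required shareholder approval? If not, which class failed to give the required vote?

Class I: 4/5 of 19276299 = 15421039.20, rounded up to 15421040; 15,421,040 required, 15,422,747 in favor — approved.
Class II: 2/3 of 3638532 = 2425688; 2,425,688 required, 2,425,688 in favor — approved.

Approved — every class gave the required vote.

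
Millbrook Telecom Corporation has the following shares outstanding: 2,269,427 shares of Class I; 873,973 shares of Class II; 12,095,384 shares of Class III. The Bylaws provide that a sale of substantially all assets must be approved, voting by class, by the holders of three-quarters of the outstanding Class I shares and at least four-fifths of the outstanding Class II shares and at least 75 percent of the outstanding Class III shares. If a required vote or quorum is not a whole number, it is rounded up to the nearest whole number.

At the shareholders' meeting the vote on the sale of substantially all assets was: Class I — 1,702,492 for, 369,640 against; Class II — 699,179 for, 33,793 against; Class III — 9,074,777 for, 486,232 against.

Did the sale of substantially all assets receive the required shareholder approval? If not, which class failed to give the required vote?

Class I: 3/4 of 2269427 = 1702070.25, rounded up to 1702071; 1,702,071 required, 1,702,492 in favor — approved.
Class II: 4/5 of 873973 = 699178.40, rounded up to 699179; 699,179 required, 699,179 in favor — approved.
Class III: 3/4 of 12095384 = 9071538; 9,071,538 required, 9,074,777 in favor — approved.

Approved — every class gave the required vote.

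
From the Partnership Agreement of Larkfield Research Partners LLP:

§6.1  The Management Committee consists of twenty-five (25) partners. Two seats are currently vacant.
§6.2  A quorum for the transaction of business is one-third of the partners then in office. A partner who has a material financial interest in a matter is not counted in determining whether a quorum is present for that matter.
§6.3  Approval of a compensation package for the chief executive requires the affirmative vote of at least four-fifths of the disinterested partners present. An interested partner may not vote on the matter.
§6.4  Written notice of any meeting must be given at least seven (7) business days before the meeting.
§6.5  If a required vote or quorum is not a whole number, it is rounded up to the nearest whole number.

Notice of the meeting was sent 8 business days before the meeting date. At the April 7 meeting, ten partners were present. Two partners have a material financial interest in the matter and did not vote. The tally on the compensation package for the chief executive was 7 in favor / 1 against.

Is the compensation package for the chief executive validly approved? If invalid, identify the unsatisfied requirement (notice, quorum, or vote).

Notice: 8 business days given; 7 required (8 ≥ 7). Satisfied.
Quorum: 10 present, but the 2 interested partners do not count, leaving 8. Quorum is 8. Satisfied.
Vote: the compensation package for the chief executive requires four-fifths of the disinterested partners present (10 − 2 = 8). 4/5 of 8 = 6.40, rounded up to 7, so 7 affirmative votes are needed; 7 voted in favor. Satisfied.

Valid — all requirements satisfied.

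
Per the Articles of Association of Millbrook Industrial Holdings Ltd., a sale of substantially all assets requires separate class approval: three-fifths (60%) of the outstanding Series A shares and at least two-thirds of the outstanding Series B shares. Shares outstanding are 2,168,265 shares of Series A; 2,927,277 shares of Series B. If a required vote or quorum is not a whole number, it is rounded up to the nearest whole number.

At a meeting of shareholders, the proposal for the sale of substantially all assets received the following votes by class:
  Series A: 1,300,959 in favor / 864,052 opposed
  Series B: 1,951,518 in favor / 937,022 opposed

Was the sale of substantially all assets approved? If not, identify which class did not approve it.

Approved — every class gave the required vote.

Series A: 3/5 of 2168265 = 1300959; 1,300,959 required, 1,300,959 in favor — approved.
Series B: 2/3 of 2927277 = 1951518; 1,951,518 required, 1,951,518 in favor — approved.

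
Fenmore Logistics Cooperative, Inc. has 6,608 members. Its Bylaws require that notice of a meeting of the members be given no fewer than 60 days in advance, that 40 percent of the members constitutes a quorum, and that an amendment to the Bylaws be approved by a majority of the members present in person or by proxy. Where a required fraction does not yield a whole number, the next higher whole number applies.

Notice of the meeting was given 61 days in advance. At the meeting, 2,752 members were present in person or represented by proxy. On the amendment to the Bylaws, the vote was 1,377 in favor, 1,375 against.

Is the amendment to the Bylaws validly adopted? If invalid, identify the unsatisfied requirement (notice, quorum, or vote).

Notice: 61 days given; 60 required. Satisfied.
Quorum: 40% of 6,608 = 2,643.20, rounded up to 2,644; 2,752 present. Satisfied.
Vote: requires a majority of those present (2,752); a majority of 2752 is 1377, so 1,377 needed; 1,377 in favor. Satisfied.

Valid — all requirements satisfied.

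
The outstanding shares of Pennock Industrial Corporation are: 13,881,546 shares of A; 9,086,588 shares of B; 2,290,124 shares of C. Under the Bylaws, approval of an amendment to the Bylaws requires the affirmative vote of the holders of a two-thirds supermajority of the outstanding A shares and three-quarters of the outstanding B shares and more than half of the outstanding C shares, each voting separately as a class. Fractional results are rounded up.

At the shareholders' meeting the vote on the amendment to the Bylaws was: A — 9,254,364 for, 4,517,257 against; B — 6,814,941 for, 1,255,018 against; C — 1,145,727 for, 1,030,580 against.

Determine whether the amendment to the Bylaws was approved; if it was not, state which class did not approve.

Approved — every class gave the required vote.

A: 2/3 of 13881546 = 9254364; 9,254,364 required, 9,254,364 in favor — approved.
B: 3/4 of 9086588 = 6814941; 6,814,941 required, 6,814,941 in favor — approved.
C: a majority of 2290124 is 1145063; 1,145,063 required, 1,145,727 in favor — approved.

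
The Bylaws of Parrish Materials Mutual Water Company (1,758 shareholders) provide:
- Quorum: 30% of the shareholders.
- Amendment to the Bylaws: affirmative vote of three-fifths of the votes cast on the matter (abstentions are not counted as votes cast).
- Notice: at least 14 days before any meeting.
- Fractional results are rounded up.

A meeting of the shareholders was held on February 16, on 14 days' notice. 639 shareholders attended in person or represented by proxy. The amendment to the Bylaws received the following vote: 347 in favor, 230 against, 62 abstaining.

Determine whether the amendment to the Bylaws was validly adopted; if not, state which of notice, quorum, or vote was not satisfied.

Valid — all requirements satisfied.

Notice: 14 days given; 14 required. Satisfied.
Quorum: 30% of 1,758 = 527.40, rounded up to 528; 639 present. Satisfied.
Vote: requires three-fifths of the votes cast (639 − 62 abstaining = 577); 3/5 of 577 = 346.20, rounded up to 347, so 347 needed; 347 in favor. Satisfied.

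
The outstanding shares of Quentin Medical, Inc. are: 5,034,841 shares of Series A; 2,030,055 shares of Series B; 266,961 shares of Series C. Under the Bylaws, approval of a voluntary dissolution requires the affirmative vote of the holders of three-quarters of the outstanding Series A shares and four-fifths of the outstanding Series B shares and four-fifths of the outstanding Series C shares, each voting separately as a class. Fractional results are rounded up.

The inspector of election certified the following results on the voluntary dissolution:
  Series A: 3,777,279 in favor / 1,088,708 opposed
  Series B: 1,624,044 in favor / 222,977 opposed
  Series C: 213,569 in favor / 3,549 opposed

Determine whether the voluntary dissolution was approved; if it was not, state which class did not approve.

Approved — every class gave the required vote.

Series A: 3/4 of 5034841 = 3776130.75, rounded up to 3776131; 3,776,131 required, 3,777,279 in favor — approved.
Series B: 4/5 of 2030055 = 1624044; 1,624,044 required, 1,624,044 in favor — approved.
Series C: 4/5 of 266961 = 213568.80, rounded up to 213569; 213,569 required, 213,569 in favor — approved.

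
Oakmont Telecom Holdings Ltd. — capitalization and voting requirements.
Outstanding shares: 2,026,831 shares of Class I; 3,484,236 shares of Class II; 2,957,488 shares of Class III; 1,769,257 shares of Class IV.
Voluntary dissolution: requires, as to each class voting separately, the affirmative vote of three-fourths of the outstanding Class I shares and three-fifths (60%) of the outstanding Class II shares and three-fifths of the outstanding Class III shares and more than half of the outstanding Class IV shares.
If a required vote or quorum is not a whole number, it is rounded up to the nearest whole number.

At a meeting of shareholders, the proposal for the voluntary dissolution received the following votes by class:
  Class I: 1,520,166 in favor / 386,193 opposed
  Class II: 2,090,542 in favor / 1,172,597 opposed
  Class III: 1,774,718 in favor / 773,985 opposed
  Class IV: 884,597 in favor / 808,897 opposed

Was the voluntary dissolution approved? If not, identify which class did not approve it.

Class I: 3/4 of 2026831 = 1520123.25, rounded up to 1520124; 1,520,124 required, 1,520,166 in favor — approved.
Class II: 3/5 of 3484236 = 2090541.60, rounded up to 2090542; 2,090,542 required, 2,090,542 in favor — approved.
Class III: 3/5 of 2957488 = 1774492.80, rounded up to 1774493; 1,774,493 required, 1,774,718 in favor — approved.
Class IV: a majority of 1769257 is 884629; 884,629 required, 884,597 in favor — not approved.

Not approved — the Class IV shares did not give the required vote.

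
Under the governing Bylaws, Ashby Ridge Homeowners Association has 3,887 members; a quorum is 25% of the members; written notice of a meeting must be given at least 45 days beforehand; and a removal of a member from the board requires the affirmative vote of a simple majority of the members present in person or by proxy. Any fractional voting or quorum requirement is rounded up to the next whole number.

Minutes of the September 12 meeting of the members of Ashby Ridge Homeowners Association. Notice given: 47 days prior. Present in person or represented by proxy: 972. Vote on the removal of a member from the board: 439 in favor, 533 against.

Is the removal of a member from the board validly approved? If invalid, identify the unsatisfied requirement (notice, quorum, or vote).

Invalid — vote requirement not satisfied.

Notice: 47 days given; 45 required. Satisfied.
Quorum: 25% of 3,887 = 971.75, rounded up to 972; 972 present. Satisfied.
Vote: requires a majority of those present (972); a majority of 972 is 487, so 487 needed; 439 in favor. Not satisfied.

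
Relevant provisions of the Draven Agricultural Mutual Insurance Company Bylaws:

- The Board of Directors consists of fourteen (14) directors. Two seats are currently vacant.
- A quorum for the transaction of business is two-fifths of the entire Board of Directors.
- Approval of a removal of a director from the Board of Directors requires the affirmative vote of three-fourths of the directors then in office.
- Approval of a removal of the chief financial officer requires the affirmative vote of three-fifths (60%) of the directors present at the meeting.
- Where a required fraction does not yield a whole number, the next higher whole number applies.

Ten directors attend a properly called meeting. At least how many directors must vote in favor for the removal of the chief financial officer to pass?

The removal of the chief financial officer requires three-fifths of the directors present (10).
3/5 of 10 = 6.

6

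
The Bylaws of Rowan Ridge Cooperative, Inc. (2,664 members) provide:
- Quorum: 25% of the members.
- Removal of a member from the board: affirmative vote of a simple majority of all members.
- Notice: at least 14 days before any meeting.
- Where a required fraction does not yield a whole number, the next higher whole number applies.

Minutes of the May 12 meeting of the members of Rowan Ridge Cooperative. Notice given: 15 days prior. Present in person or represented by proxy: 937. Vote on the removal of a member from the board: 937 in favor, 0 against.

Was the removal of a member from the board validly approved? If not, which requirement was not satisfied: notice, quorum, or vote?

Notice: 15 days given; 14 required. Satisfied.
Quorum: 25% of 2,664 = 666; 937 present. Satisfied.
Vote: requires a majority of all members (2,664); a majority of 2664 is 1333, so 1,333 needed; 937 in favor. Not satisfied.

Invalid — vote requirement not satisfied.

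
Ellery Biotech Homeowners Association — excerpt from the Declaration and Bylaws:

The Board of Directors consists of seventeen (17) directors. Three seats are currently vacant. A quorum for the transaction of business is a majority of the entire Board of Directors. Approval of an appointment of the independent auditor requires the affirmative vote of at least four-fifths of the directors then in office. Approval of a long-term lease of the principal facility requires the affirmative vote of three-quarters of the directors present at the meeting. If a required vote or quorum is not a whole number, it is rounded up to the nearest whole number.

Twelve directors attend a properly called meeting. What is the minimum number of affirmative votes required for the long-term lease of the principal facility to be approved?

The long-term lease of the principal facility requires three-fourths of the directors present (12).
3/4 of 12 = 9.

9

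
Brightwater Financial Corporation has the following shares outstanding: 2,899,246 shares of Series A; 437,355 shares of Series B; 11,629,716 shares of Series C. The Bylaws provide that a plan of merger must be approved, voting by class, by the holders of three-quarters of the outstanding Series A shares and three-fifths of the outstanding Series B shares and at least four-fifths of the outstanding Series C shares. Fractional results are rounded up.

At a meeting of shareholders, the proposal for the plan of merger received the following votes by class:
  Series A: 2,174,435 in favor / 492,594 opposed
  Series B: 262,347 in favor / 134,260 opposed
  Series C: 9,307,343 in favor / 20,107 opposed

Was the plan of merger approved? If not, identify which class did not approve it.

Series A: 3/4 of 2899246 = 2174434.50, rounded up to 2174435; 2,174,435 required, 2,174,435 in favor — approved.
Series B: 3/5 of 437355 = 262413; 262,413 required, 262,347 in favor — not approved.
Series C: 4/5 of 11629716 = 9303772.80, rounded up to 9303773; 9,303,773 required, 9,307,343 in favor — approved.

Not approved — the Series B shares did not give the required vote.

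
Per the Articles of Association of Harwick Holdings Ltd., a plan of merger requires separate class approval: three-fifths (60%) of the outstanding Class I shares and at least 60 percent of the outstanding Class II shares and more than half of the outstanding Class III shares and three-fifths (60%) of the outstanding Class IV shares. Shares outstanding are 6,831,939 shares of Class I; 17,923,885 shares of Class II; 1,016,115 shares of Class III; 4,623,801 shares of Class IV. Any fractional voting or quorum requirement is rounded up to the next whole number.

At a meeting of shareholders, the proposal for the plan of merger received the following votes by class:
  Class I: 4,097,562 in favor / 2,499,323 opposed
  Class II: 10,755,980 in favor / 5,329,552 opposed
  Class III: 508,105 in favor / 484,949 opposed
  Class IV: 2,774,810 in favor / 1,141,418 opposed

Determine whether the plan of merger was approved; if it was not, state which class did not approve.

Not approved — the Class I shares did not give the required vote.

Class I: 3/5 of 6831939 = 4099163.40, rounded up to 4099164; 4,099,164 required, 4,097,562 in favor — not approved.
Class II: 3/5 of 17923885 = 10754331; 10,754,331 required, 10,755,980 in favor — approved.
Class III: a majority of 1016115 is 508058; 508,058 required, 508,105 in favor — approved.
Class IV: 3/5 of 4623801 = 2774280.60, rounded up to 2774281; 2,774,281 required, 2,774,810 in favor — approved.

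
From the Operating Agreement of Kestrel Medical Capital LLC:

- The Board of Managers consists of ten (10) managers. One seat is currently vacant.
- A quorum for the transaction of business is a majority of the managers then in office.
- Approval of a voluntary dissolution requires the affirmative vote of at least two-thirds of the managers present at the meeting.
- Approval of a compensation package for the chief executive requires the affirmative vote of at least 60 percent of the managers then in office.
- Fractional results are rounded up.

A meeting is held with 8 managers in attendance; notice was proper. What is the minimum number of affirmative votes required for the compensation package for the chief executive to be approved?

6

The compensation package for the chief executive requires three-fifths of the managers then in office (9).
3/5 of 9 = 5.40, rounded up to 6.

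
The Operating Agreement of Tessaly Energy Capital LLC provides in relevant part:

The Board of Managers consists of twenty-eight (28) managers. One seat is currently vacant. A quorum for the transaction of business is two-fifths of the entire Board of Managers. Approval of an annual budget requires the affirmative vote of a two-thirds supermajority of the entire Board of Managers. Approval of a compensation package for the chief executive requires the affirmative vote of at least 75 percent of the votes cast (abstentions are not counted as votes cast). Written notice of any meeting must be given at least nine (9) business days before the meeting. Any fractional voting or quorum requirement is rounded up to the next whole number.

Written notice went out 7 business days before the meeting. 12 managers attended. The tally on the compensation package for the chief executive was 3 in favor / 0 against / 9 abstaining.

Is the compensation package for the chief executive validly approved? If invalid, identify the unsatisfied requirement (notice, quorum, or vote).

Notice: 7 business days given; 9 required (7 < 9). Not satisfied.
Quorum: 12 present; quorum is 12. Satisfied.
Vote: the compensation package for the chief executive requires three-fourths of the votes cast (12 present − 9 abstaining = 3). 3/4 of 3 = 2.25, rounded up to 3, so 3 affirmative votes are needed; 3 voted in favor. Satisfied.

Invalid — notice requirement not satisfied.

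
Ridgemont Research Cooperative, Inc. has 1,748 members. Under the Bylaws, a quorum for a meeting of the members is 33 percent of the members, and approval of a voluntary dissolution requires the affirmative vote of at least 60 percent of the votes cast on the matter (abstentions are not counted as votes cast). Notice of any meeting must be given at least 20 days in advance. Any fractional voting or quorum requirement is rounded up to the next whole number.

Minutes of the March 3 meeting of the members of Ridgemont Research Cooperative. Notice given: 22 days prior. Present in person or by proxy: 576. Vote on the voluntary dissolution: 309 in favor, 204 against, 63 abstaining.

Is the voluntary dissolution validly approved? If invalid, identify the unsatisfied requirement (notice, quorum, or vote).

Invalid — quorum requirement not satisfied.

Notice: 22 days given; 20 required. Satisfied.
Quorum: 33% of 1,748 = 576.84, rounded up to 577; 576 present. Not satisfied.
Vote: requires three-fifths of the votes cast (576 − 63 abstaining = 513); 3/5 of 513 = 307.80, rounded up to 308, so 308 needed; 309 in favor. Satisfied.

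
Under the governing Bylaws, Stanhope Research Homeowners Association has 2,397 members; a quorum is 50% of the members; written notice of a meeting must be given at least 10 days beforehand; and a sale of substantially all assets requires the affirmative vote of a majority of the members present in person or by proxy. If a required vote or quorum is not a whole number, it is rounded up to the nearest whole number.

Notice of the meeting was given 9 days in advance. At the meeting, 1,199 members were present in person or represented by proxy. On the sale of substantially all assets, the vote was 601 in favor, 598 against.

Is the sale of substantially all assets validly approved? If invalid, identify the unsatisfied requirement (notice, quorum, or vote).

Invalid — notice requirement not satisfied.

Notice: 9 days given; 10 required. Not satisfied.
Quorum: 50% of 2,397 = 1,198.50, rounded up to 1,199; 1,199 present. Satisfied.
Vote: requires a majority of those present (1,199); a majority of 1199 is 600, so 600 needed; 601 in favor. Satisfied.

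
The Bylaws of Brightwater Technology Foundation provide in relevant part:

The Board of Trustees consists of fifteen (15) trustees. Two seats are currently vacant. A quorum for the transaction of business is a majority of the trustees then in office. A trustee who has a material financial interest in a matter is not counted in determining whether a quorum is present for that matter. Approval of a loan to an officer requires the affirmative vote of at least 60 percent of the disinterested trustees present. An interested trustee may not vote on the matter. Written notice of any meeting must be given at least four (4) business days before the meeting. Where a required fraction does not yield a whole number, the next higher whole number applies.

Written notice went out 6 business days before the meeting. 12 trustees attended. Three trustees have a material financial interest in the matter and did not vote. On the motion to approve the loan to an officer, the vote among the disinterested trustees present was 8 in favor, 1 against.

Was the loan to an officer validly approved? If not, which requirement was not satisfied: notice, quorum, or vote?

Notice: 6 business days given; 4 required (6 ≥ 4). Satisfied.
Quorum: 12 present, but the 3 interested trustees do not count, leaving 9. Quorum is 7. Satisfied.
Vote: the loan to an officer requires three-fifths of the disinterested trustees present (12 − 3 = 9). 3/5 of 9 = 5.40, rounded up to 6, so 6 affirmative votes are needed; 8 voted in favor. Satisfied.

Valid — all requirements satisfied.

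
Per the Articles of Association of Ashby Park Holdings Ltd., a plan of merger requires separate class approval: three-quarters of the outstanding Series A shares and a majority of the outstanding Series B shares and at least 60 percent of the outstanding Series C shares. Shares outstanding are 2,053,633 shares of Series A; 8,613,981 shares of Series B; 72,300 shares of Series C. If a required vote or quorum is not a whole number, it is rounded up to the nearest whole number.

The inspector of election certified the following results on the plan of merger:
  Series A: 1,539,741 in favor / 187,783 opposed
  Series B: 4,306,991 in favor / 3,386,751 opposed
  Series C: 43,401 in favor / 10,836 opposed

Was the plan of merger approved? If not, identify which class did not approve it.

Not approved — the Series A shares did not give the required vote.

Series A: 3/4 of 2053633 = 1540224.75, rounded up to 1540225; 1,540,225 required, 1,539,741 in favor — not approved.
Series B: a majority of 8613981 is 4306991; 4,306,991 required, 4,306,991 in favor — approved.
Series C: 3/5 of 72300 = 43380; 43,380 required, 43,401 in favor — approved.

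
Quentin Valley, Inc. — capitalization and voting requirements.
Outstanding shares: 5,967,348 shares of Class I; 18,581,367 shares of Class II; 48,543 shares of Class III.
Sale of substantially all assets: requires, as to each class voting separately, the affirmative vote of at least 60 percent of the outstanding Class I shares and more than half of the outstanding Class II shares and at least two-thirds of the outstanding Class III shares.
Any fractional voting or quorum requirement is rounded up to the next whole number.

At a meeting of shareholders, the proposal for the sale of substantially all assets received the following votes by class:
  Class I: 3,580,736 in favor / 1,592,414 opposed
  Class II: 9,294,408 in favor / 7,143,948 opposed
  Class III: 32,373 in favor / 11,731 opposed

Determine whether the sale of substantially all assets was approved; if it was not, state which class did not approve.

Approved — every class gave the required vote.

Class I: 3/5 of 5967348 = 3580408.80, rounded up to 3580409; 3,580,409 required, 3,580,736 in favor — approved.
Class II: a majority of 18581367 is 9290684; 9,290,684 required, 9,294,408 in favor — approved.
Class III: 2/3 of 48543 = 32362; 32,362 required, 32,373 in favor — approved.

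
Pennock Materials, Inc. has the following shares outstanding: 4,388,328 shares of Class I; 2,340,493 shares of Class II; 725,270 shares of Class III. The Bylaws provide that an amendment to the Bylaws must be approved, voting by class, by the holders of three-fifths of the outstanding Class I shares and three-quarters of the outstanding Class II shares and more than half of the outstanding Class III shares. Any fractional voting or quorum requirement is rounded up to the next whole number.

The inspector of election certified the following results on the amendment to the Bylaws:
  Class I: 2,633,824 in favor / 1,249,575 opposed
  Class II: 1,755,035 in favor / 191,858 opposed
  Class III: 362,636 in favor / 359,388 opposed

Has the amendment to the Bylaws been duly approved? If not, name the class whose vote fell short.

Class I: 3/5 of 4388328 = 2632996.80, rounded up to 2632997; 2,632,997 required, 2,633,824 in favor — approved.
Class II: 3/4 of 2340493 = 1755369.75, rounded up to 1755370; 1,755,370 required, 1,755,035 in favor — not approved.
Class III: a majority of 725270 is 362636; 362,636 required, 362,636 in favor — approved.

Not approved — the Class II shares did not give the required vote.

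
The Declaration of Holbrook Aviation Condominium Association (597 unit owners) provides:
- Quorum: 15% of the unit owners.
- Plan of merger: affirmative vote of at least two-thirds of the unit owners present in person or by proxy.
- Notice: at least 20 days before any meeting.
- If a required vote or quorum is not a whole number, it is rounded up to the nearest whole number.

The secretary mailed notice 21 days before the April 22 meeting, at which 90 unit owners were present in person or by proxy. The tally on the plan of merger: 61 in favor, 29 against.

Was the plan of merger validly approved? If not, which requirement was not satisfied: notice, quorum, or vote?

Notice: 21 days given; 20 required. Satisfied.
Quorum: 15% of 597 = 89.55, rounded up to 90; 90 present. Satisfied.
Vote: requires two-thirds of those present (90); 2/3 of 90 = 60, so 60 needed; 61 in favor. Satisfied.

Valid — all requirements satisfied.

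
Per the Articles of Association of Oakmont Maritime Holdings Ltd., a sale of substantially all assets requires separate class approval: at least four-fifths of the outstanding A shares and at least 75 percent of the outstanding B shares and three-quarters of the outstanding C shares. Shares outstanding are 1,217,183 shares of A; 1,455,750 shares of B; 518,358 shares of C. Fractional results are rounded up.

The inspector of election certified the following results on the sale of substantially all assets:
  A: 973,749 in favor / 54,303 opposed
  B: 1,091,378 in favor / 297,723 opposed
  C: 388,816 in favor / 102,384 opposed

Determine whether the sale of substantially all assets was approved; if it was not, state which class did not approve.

A: 4/5 of 1217183 = 973746.40, rounded up to 973747; 973,747 required, 973,749 in favor — approved.
B: 3/4 of 1455750 = 1091812.50, rounded up to 1091813; 1,091,813 required, 1,091,378 in favor — not approved.
C: 3/4 of 518358 = 388768.50, rounded up to 388769; 388,769 required, 388,816 in favor — approved.

Not approved — the B shares did not give the required vote.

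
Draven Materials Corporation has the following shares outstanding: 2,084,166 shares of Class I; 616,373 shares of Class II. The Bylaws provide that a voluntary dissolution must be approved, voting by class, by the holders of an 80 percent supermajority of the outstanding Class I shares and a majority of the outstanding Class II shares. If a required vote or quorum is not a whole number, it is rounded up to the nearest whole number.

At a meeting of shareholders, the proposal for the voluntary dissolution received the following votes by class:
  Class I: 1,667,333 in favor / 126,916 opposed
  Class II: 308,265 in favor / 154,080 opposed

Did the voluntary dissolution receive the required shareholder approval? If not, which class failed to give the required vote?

Class I: 4/5 of 2084166 = 1667332.80, rounded up to 1667333; 1,667,333 required, 1,667,333 in favor — approved.
Class II: a majority of 616373 is 308187; 308,187 required, 308,265 in favor — approved.

Approved — every class gave the required vote.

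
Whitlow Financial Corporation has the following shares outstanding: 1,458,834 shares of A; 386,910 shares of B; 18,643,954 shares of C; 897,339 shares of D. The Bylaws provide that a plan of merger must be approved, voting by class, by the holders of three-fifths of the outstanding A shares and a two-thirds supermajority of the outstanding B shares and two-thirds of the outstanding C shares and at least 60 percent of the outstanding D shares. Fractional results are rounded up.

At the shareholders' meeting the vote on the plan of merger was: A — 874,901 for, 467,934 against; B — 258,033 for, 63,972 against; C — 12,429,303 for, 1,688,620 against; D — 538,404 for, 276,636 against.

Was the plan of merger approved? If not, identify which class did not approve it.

Not approved — the A shares did not give the required vote.

A: 3/5 of 1458834 = 875300.40, rounded up to 875301; 875,301 required, 874,901 in favor — not approved.
B: 2/3 of 386910 = 257940; 257,940 required, 258,033 in favor — approved.
C: 2/3 of 18643954 = 12429302.67, rounded up to 12429303; 12,429,303 required, 12,429,303 in favor — approved.
D: 3/5 of 897339 = 538403.40, rounded up to 538404; 538,404 required, 538,404 in favor — approved.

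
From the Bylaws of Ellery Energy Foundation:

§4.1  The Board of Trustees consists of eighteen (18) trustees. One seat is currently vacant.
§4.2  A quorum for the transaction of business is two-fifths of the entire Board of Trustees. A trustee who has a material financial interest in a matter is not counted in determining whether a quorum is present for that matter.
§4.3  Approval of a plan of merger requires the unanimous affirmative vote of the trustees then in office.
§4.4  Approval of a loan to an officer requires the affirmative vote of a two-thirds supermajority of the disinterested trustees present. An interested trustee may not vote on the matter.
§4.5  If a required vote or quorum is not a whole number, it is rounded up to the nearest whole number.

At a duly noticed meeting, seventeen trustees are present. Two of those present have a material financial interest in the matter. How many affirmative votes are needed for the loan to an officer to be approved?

The loan to an officer requires two-thirds of the disinterested trustees present (17 − 2 = 15).
2/3 of 15 = 10.

10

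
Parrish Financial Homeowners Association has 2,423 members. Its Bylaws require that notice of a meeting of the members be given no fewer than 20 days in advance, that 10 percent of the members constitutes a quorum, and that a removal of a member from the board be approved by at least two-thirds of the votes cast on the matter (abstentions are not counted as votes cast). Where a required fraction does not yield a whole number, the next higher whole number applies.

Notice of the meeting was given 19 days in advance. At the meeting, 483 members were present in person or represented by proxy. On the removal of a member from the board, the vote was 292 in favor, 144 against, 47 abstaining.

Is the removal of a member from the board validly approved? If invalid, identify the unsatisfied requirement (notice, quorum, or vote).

Notice: 19 days given; 20 required. Not satisfied.
Quorum: 10% of 2,423 = 242.30, rounded up to 243; 483 present. Satisfied.
Vote: requires two-thirds of the votes cast (483 − 47 abstaining = 436); 2/3 of 436 = 290.67, rounded up to 291, so 291 needed; 292 in favor. Satisfied.

Invalid — notice requirement not satisfied.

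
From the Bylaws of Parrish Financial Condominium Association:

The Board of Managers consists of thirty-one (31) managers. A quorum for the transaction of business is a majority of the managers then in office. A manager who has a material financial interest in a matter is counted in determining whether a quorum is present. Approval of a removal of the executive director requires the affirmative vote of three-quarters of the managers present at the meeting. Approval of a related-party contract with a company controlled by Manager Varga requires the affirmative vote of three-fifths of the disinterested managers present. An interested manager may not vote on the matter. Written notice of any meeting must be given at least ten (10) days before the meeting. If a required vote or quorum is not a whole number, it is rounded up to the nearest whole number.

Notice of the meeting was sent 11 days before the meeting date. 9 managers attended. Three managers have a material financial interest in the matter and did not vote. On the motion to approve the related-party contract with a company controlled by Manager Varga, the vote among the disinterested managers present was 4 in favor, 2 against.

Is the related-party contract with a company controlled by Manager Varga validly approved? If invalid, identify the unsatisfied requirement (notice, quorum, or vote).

Invalid — quorum requirement not satisfied.

Notice: 11 days given; 10 required (11 ≥ 10). Satisfied.
Quorum: 9 present (interested managers count toward quorum); quorum is 16. Not satisfied.
Vote: the related-party contract with a company controlled by Manager Varga requires three-fifths of the disinterested managers present (9 − 3 = 6). 3/5 of 6 = 3.60, rounded up to 4, so 4 affirmative votes are needed; 4 voted in favor. Satisfied. (Moot — without a quorum no business can be validly transacted.)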